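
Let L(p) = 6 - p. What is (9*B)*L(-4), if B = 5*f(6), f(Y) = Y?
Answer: 2700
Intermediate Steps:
B = 30 (B = 5*6 = 30)
(9*B)*L(-4) = (9*30)*(6 - 1*(-4)) = 270*(6 + 4) = 270*10 = 2700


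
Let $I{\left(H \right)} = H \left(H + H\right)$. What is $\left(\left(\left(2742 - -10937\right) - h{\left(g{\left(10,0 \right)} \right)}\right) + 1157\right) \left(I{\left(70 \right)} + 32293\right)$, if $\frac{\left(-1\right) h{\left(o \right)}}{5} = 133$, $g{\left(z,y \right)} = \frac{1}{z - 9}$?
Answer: $652483593$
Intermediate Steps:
$I{\left(H \right)} = 2 H^{2}$ ($I{\left(H \right)} = H 2 H = 2 H^{2}$)
$g{\left(z,y \right)} = \frac{1}{-9 + z}$
$h{\left(o \right)} = -665$ ($h{\left(o \right)} = \left(-5\right) 133 = -665$)
$\left(\left(\left(2742 - -10937\right) - h{\left(g{\left(10,0 \right)} \right)}\right) + 1157\right) \left(I{\left(70 \right)} + 32293\right) = \left(\left(\left(2742 - -10937\right) - -665\right) + 1157\right) \left(2 \cdot 70^{2} + 32293\right) = \left(\left(\left(2742 + 10937\right) + 665\right) + 1157\right) \left(2 \cdot 4900 + 32293\right) = \left(\left(13679 + 665\right) + 1157\right) \left(9800 + 32293\right) = \left(14344 + 1157\right) 42093 = 15501 \cdot 42093 = 652483593$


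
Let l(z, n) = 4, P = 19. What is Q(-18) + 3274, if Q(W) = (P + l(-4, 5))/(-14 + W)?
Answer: 104745/32 ≈ 3273.3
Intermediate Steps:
Q(W) = 23/(-14 + W) (Q(W) = (19 + 4)/(-14 + W) = 23/(-14 + W))
Q(-18) + 3274 = 23/(-14 - 18) + 3274 = 23/(-32) + 3274 = 23*(-1/32) + 3274 = -23/32 + 3274 = 104745/32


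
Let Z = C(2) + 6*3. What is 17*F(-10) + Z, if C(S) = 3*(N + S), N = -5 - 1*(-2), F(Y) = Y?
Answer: -155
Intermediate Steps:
N = -3 (N = -5 + 2 = -3)
C(S) = -9 + 3*S (C(S) = 3*(-3 + S) = -9 + 3*S)
Z = 15 (Z = (-9 + 3*2) + 6*3 = (-9 + 6) + 18 = -3 + 18 = 15)
17*F(-10) + Z = 17*(-10) + 15 = -170 + 15 = -155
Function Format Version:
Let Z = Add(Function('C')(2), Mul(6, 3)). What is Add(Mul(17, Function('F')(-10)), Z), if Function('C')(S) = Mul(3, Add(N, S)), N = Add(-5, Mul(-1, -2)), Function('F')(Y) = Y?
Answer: -155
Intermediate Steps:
N = -3 (N = Add(-5, 2) = -3)
Function('C')(S) = Add(-9, Mul(3, S)) (Function('C')(S) = Mul(3, Add(-3, S)) = Add(-9, Mul(3, S)))
Z = 15 (Z = Add(Add(-9, Mul(3, 2)), Mul(6, 3)) = Add(Add(-9, 6), 18) = Add(-3, 18) = 15)
Add(Mul(17, Function('F')(-10)), Z) = Add(Mul(17, -10), 15) = Add(-170, 15) = -155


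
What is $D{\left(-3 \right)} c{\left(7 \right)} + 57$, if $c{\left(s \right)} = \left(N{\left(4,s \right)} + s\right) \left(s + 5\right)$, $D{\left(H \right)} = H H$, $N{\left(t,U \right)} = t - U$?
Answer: $489$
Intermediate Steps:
$D{\left(H \right)} = H^{2}$
$c{\left(s \right)} = 20 + 4 s$ ($c{\left(s \right)} = \left(\left(4 - s\right) + s\right) \left(s + 5\right) = 4 \left(5 + s\right) = 20 + 4 s$)
$D{\left(-3 \right)} c{\left(7 \right)} + 57 = \left(-3\right)^{2} \left(20 + 4 \cdot 7\right) + 57 = 9 \left(20 + 28\right) + 57 = 9 \cdot 48 + 57 = 432 + 57 = 489$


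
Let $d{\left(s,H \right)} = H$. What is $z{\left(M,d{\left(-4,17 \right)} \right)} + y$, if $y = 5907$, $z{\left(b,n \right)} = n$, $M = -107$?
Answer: $5924$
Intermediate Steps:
$z{\left(M,d{\left(-4,17 \right)} \right)} + y = 17 + 5907 = 5924$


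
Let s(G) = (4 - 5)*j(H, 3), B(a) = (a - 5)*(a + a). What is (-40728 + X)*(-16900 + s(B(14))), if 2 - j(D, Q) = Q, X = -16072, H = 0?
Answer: 959863200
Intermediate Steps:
j(D, Q) = 2 - Q
B(a) = 2*a*(-5 + a) (B(a) = (-5 + a)*(2*a) = 2*a*(-5 + a))
s(G) = 1 (s(G) = (4 - 5)*(2 - 1*3) = -(2 - 3) = -1*(-1) = 1)
(-40728 + X)*(-16900 + s(B(14))) = (-40728 - 16072)*(-16900 + 1) = -56800*(-16899) = 959863200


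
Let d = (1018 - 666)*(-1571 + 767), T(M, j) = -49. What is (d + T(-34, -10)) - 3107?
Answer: -286164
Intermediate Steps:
d = -283008 (d = 352*(-804) = -283008)
(d + T(-34, -10)) - 3107 = (-283008 - 49) - 3107 = -283057 - 3107 = -286164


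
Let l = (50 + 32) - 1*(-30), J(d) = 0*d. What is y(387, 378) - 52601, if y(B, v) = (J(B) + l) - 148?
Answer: -52637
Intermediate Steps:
J(d) = 0
l = 112 (l = 82 + 30 = 112)
y(B, v) = -36 (y(B, v) = (0 + 112) - 148 = 112 - 148 = -36)
y(387, 378) - 52601 = -36 - 52601 = -52637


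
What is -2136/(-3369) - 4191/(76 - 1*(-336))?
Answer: -4413149/462676 ≈ -9.5383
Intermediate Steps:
-2136/(-3369) - 4191/(76 - 1*(-336)) = -2136*(-1/3369) - 4191/(76 + 336) = 712/1123 - 4191/412 = -4413149/462676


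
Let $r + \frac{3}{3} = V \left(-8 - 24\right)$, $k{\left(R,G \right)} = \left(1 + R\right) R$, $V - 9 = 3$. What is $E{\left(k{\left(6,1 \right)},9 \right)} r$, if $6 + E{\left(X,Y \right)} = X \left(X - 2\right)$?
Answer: $-644490$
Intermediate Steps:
$V = 12$ ($V = 9 + 3 = 12$)
$k{\left(R,G \right)} = R \left(1 + R\right)$
$E{\left(X,Y \right)} = -6 + X \left(-2 + X\right)$ ($E{\left(X,Y \right)} = -6 + X \left(X - 2\right) = -6 + X \left(-2 + X\right)$)
$r = -385$ ($r = -1 + 12 \left(-8 - 24\right) = -1 + 12 \left(-32\right) = -1 - 384 = -385$)
$E{\left(k{\left(6,1 \right)},9 \right)} r = \left(-6 + \left(6 \left(1 + 6\right)\right)^{2} - 2 \cdot 6 \left(1 + 6\right)\right) \left(-385\right) = \left(-6 + \left(6 \cdot 7\right)^{2} - 2 \cdot 6 \cdot 7\right) \left(-385\right) = \left(-6 + 42^{2} - 84\right) \left(-385\right) = \left(-6 + 1764 - 84\right) \left(-385\right) = 1674 \left(-385\right) = -644490$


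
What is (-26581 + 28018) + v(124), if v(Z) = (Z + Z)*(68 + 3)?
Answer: 19045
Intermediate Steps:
v(Z) = 142*Z (v(Z) = (2*Z)*71 = 142*Z)
(-26581 + 28018) + v(124) = (-26581 + 28018) + 142*124 = 1437 + 17608 = 19045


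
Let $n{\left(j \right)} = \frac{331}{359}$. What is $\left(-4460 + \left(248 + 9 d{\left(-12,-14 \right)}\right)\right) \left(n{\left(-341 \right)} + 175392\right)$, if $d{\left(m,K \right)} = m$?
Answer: $- \frac{272013374880}{359} \approx -7.577 \cdot 10^{8}$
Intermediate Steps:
$n{\left(j \right)} = \frac{331}{359}$ ($n{\left(j \right)} = 331 \cdot \frac{1}{359} = \frac{331}{359}$)
$\left(-4460 + \left(248 + 9 d{\left(-12,-14 \right)}\right)\right) \left(n{\left(-341 \right)} + 175392\right) = \left(-4460 + \left(248 + 9 \left(-12\right)\right)\right) \left(\frac{331}{359} + 175392\right) = \left(-4460 + \left(248 - 108\right)\right) \frac{62966059}{359} = \left(-4460 + 140\right) \frac{62966059}{359} = \left(-4320\right) \frac{62966059}{359} = - \frac{272013374880}{359}$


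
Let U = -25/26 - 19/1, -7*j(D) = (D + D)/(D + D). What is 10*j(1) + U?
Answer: -3893/182 ≈ -21.390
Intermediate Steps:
j(D) = -⅐ (j(D) = -(D + D)/(7*(D + D)) = -2*D/(7*(2*D)) = -2*D*1/(2*D)/7 = -⅐*1 = -⅐)
U = -519/26 (U = -25*1/26 - 19*1 = -25/26 - 19 = -519/26 ≈ -19.962)
10*j(1) + U = 10*(-⅐) - 519/26 = -10/7 - 519/26 = -3893/182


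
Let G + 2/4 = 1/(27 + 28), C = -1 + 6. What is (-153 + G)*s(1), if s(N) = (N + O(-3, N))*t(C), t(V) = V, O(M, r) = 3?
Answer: -33766/11 ≈ -3069.6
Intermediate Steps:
C = 5
s(N) = 15 + 5*N (s(N) = (N + 3)*5 = (3 + N)*5 = 15 + 5*N)
G = -53/110 (G = -1/2 + 1/(27 + 28) = -1/2 + 1/55 = -53/110 ≈ -0.48182)
(-153 + G)*s(1) = (-153 - 53/110)*(15 + 5*1) = -16883*(15 + 5)/110 = -16883/110*20 = -33766/11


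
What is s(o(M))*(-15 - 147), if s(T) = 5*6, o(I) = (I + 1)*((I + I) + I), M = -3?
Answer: -4860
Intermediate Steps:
o(I) = 3*I*(1 + I) (o(I) = (1 + I)*(2*I + I) = (1 + I)*(3*I) = 3*I*(1 + I))
s(T) = 30
s(o(M))*(-15 - 147) = 30*(-15 - 147) = 30*(-162) = -4860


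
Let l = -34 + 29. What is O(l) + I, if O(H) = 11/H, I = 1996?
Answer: 9969/5 ≈ 1993.8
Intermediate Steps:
l = -5
O(l) + I = 11/(-5) + 1996 = 11*(-1/5) + 1996 = -11/5 + 1996 = 9969/5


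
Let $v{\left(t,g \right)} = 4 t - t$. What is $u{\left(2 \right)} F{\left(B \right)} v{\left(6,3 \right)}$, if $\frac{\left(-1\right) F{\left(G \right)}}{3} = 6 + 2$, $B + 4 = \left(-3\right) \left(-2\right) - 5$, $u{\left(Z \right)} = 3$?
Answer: $-1296$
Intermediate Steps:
$v{\left(t,g \right)} = 3 t$
$B = -3$ ($B = -4 - -1 = -4 + \left(6 - 5\right) = -4 + 1 = -3$)
$F{\left(G \right)} = -24$ ($F{\left(G \right)} = - 3 \left(6 + 2\right) = \left(-3\right) 8 = -24$)
$u{\left(2 \right)} F{\left(B \right)} v{\left(6,3 \right)} = 3 \left(-24\right) 3 \cdot 6 = \left(-72\right) 18 = -1296$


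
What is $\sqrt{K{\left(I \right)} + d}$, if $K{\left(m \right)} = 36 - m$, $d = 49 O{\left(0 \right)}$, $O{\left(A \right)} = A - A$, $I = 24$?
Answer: $2 \sqrt{3} \approx 3.4641$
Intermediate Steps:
$O{\left(A \right)} = 0$
$d = 0$ ($d = 49 \cdot 0 = 0$)
$\sqrt{K{\left(I \right)} + d} = \sqrt{\left(36 - 24\right) + 0} = \sqrt{12 + 0} = \sqrt{12} = 2 \sqrt{3}$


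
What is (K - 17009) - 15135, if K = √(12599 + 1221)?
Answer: -32144 + 2*√3455 ≈ -32026.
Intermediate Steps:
K = 2*√3455 (K = √13820 = 2*√3455 ≈ 117.56)
(K - 17009) - 15135 = (2*√3455 - 17009) - 15135 = (-17009 + 2*√3455) - 15135 = -32144 + 2*√3455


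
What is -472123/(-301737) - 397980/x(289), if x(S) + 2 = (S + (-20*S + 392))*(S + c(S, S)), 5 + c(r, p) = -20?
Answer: 377814001117/203089820853 ≈ 1.8603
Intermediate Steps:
c(r, p) = -25 (c(r, p) = -5 - 20 = -25)
x(S) = -2 + (-25 + S)*(392 - 19*S) (x(S) = -2 + (S + (-20*S + 392))*(S - 25) = -2 + (S + (392 - 20*S))*(-25 + S) = -2 + (392 - 19*S)*(-25 + S) = -2 + (-25 + S)*(392 - 19*S))
-472123/(-301737) - 397980/x(289) = -472123/(-301737) - 397980/(-9802 - 19*289**2 + 867*289) = -472123*(-1/301737) - 397980/(-9802 - 19*83521 + 250563) = 472123/301737 - 397980/(-9802 - 1586899 + 250563) = 472123/301737 - 397980/(-1346138) = 472123/301737 - 397980*(-1/1346138) = 472123/301737 + 198990/673069 = 377814001117/203089820853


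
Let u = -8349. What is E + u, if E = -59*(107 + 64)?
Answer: -18438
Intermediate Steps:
E = -10089 (E = -59*171 = -10089)
E + u = -10089 - 8349 = -18438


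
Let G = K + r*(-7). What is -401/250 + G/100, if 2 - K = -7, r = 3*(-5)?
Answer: -58/125 ≈ -0.46400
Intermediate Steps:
r = -15
K = 9 (K = 2 - 1*(-7) = 2 + 7 = 9)
G = 114 (G = 9 - 15*(-7) = 9 + 105 = 114)
-401/250 + G/100 = -401/250 + 114/100 = -401*1/250 + 114*(1/100) = -401/250 + 57/50 = -58/125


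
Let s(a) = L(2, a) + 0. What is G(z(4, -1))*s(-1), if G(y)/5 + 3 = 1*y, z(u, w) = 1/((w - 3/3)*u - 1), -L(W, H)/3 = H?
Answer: -140/3 ≈ -46.667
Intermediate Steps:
L(W, H) = -3*H
z(u, w) = 1/(-1 + u*(-1 + w)) (z(u, w) = 1/((w - 3*1/3)*u - 1) = 1/((w - 1)*u - 1) = 1/((-1 + w)*u - 1) = 1/(u*(-1 + w) - 1) = 1/(-1 + u*(-1 + w)))
G(y) = -15 + 5*y (G(y) = -15 + 5*(1*y) = -15 + 5*y)
s(a) = -3*a (s(a) = -3*a + 0 = -3*a)
G(z(4, -1))*s(-1) = (-15 + 5/(-1 - 1*4 + 4*(-1)))*(-3*(-1)) = (-15 + 5/(-1 - 4 - 4))*3 = (-15 + 5/(-9))*3 = (-15 + 5*(-1/9))*3 = (-15 - 5/9)*3 = -140/9*3 = -140/3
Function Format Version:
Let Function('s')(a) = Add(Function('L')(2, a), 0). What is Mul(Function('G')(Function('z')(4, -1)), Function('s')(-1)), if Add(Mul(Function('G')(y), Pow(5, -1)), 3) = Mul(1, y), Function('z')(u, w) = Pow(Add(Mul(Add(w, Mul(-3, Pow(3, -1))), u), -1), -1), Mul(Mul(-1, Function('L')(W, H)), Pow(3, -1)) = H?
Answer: Rational(-140, 3) ≈ -46.667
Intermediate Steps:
Function('L')(W, H) = Mul(-3, H)
Function('z')(u, w) = Pow(Add(-1, Mul(u, Add(-1, w))), -1) (Function('z')(u, w) = Pow(Add(Mul(Add(w, Mul(-3, Rational(1, 3))), u), -1), -1) = Pow(Add(Mul(Add(w, -1), u), -1), -1) = Pow(Add(Mul(Add(-1, w), u), -1), -1) = Pow(Add(Mul(u, Add(-1, w)), -1), -1) = Pow(Add(-1, Mul(u, Add(-1, w))), -1))
Function('G')(y) = Add(-15, Mul(5, y)) (Function('G')(y) = Add(-15, Mul(5, Mul(1, y))) = Add(-15, Mul(5, y)))
Function('s')(a) = Mul(-3, a) (Function('s')(a) = Add(Mul(-3, a), 0) = Mul(-3, a))
Mul(Function('G')(Function('z')(4, -1)), Function('s')(-1)) = Mul(Add(-15, Mul(5, Pow(Add(-1, Mul(-1, 4), Mul(4, -1)), -1))), Mul(-3, -1)) = Mul(Add(-15, Mul(5, Pow(Add(-1, -4, -4), -1))), 3) = Mul(Add(-15, Mul(5, Pow(-9, -1))), 3) = Mul(Add(-15, Mul(5, Rational(-1, 9))), 3) = Mul(Add(-15, Rational(-5, 9)), 3) = Mul(Rational(-140, 9), 3) = Rational(-140, 3)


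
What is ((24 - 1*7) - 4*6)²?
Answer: 49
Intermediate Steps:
((24 - 1*7) - 4*6)² = ((24 - 7) - 24)² = (17 - 24)² = (-7)² = 49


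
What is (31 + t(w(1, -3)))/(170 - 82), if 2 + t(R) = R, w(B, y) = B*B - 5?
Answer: 25/88 ≈ 0.28409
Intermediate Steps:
w(B, y) = -5 + B² (w(B, y) = B² - 5 = -5 + B²)
t(R) = -2 + R
(31 + t(w(1, -3)))/(170 - 82) = (31 + (-2 + (-5 + 1²)))/(170 - 82) = (31 + (-2 + (-5 + 1)))/88 = (31 + (-2 - 4))*(1/88) = (31 - 6)*(1/88) = 25*(1/88) = 25/88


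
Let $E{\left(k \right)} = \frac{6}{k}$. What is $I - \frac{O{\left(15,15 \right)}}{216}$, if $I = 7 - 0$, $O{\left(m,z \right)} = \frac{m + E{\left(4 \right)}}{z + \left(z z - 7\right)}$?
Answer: $\frac{234853}{33552} \approx 6.9997$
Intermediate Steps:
$O{\left(m,z \right)} = \frac{\frac{3}{2} + m}{-7 + z + z^{2}}$ ($O{\left(m,z \right)} = \frac{m + \frac{6}{4}}{z + \left(z z - 7\right)} = \frac{m + 6 \cdot \frac{1}{4}}{z + \left(z^{2} - 7\right)} = \frac{m + \frac{3}{2}}{z + \left(-7 + z^{2}\right)} = \frac{\frac{3}{2} + m}{-7 + z + z^{2}}$)
$I = 7$ ($I = 7 + 0 = 7$)
$I - \frac{O{\left(15,15 \right)}}{216} = 7 - \frac{\frac{1}{-7 + 15 + 15^{2}} \left(\frac{3}{2} + 15\right)}{216} = 7 - \frac{1}{-7 + 15 + 225} \cdot \frac{33}{2} \cdot \frac{1}{216} = 7 - \frac{1}{233} \cdot \frac{33}{2} \cdot \frac{1}{216} = 7 - \frac{33}{466} \cdot \frac{1}{216} = 7 - \frac{11}{33552} = \frac{234853}{33552}$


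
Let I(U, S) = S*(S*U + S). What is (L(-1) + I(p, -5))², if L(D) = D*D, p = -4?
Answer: 5476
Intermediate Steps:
L(D) = D²
I(U, S) = S*(S + S*U)
(L(-1) + I(p, -5))² = ((-1)² + (-5)²*(1 - 4))² = (1 + 25*(-3))² = (1 - 75)² = (-74)² = 5476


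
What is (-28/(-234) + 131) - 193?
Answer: -7240/117 ≈ -61.880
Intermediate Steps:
(-28/(-234) + 131) - 193 = (-28*(-1/234) + 131) - 193 = (14/117 + 131) - 193 = 15341/117 - 193 = -7240/117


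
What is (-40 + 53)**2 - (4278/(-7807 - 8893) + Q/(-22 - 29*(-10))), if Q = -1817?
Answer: 196966701/1118900 ≈ 176.04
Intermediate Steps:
(-40 + 53)**2 - (4278/(-7807 - 8893) + Q/(-22 - 29*(-10))) = (-40 + 53)**2 - (4278/(-7807 - 8893) - 1817/(-22 - 29*(-10))) = 13**2 - (4278/(-16700) - 1817/(-22 + 290)) = 169 - (4278*(-1/16700) - 1817/268) = 169 - (-2139/8350 - 1817*1/268) = 169 - (-2139/8350 - 1817/268) = 169 - 1*(-7872601/1118900) = 169 + 7872601/1118900 = 196966701/1118900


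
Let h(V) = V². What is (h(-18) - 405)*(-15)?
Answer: 1215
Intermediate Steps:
(h(-18) - 405)*(-15) = ((-18)² - 405)*(-15) = (324 - 405)*(-15) = -81*(-15) = 1215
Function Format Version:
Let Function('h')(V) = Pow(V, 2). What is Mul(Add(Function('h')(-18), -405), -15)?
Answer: 1215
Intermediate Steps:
Mul(Add(Function('h')(-18), -405), -15) = Mul(Add(Pow(-18, 2), -405), -15) = Mul(Add(324, -405), -15) = Mul(-81, -15) = 1215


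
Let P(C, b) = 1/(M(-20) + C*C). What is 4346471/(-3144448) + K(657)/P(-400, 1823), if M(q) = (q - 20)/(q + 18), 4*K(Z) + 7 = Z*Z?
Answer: 54297819319411609/3144448 ≈ 1.7268e+10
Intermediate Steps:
K(Z) = -7/4 + Z²/4 (K(Z) = -7/4 + (Z*Z)/4 = -7/4 + Z²/4)
M(q) = (-20 + q)/(18 + q)
P(C, b) = 1/(20 + C²) (P(C, b) = 1/((-20 - 20)/(18 - 20) + C*C) = 1/(-40/(-2) + C²) = 1/(-½*(-40) + C²) = 1/(20 + C²))
4346471/(-3144448) + K(657)/P(-400, 1823) = 4346471/(-3144448) + (-7/4 + (¼)*657²)/(1/(20 + (-400)²)) = 4346471*(-1/3144448) + (-7/4 + (¼)*431649)/(1/(20 + 160000)) = -4346471/3144448 + (-7/4 + 431649/4)/(1/160020) = -4346471/3144448 + 215821/(2*(1/160020)) = -4346471/3144448 + (215821/2)*160020 = -4346471/3144448 + 17267838210 = 54297819319411609/3144448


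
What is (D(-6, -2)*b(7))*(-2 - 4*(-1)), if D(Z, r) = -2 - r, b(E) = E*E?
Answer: 0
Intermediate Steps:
b(E) = E²
(D(-6, -2)*b(7))*(-2 - 4*(-1)) = ((-2 - 1*(-2))*7²)*(-2 - 4*(-1)) = ((-2 + 2)*49)*(-2 + 4) = (0*49)*2 = 0*2 = 0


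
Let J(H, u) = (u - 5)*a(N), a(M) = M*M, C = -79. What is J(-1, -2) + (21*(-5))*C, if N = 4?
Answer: 8183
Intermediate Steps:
a(M) = M²
J(H, u) = -80 + 16*u (J(H, u) = (u - 5)*4² = (-5 + u)*16 = -80 + 16*u)
J(-1, -2) + (21*(-5))*C = (-80 + 16*(-2)) + (21*(-5))*(-79) = (-80 - 32) - 105*(-79) = -112 + 8295 = 8183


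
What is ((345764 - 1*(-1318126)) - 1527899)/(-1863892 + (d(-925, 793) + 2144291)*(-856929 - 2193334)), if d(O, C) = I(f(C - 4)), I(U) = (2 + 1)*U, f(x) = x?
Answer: -135991/6547873334946 ≈ -2.0769e-8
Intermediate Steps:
I(U) = 3*U
d(O, C) = -12 + 3*C (d(O, C) = 3*(C - 4) = 3*(-4 + C) = -12 + 3*C)
((345764 - 1*(-1318126)) - 1527899)/(-1863892 + (d(-925, 793) + 2144291)*(-856929 - 2193334)) = ((345764 - 1*(-1318126)) - 1527899)/(-1863892 + ((-12 + 3*793) + 2144291)*(-856929 - 2193334)) = ((345764 + 1318126) - 1527899)/(-1863892 + ((-12 + 2379) + 2144291)*(-3050263)) = (1663890 - 1527899)/(-1863892 + (2367 + 2144291)*(-3050263)) = 135991/(-1863892 + 2146658*(-3050263)) = 135991/(-1863892 - 6547871471054) = 135991/(-6547873334946) = 135991*(-1/6547873334946) = -135991/6547873334946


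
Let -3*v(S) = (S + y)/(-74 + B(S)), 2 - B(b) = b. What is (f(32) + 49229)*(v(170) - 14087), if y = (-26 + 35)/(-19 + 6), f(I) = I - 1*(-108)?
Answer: -6563653228945/9438 ≈ -6.9545e+8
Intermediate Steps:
B(b) = 2 - b
f(I) = 108 + I (f(I) = I + 108 = 108 + I)
y = -9/13 (y = 9/(-13) = 9*(-1/13) = -9/13 ≈ -0.69231)
v(S) = -(-9/13 + S)/(3*(-72 - S)) (v(S) = -(S - 9/13)/(3*(-74 + (2 - S))) = -(-9/13 + S)/(3*(-72 - S)))
(f(32) + 49229)*(v(170) - 14087) = ((108 + 32) + 49229)*((-9 + 13*170)/(39*(72 + 170)) - 14087) = (140 + 49229)*((1/39)*(-9 + 2210)/242 - 14087) = 49369*((1/39)*(1/242)*2201 - 14087) = 49369*(2201/9438 - 14087) = 49369*(-132950905/9438) = -6563653228945/9438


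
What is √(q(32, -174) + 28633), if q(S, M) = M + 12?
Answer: √28471 ≈ 168.73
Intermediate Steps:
q(S, M) = 12 + M
√(q(32, -174) + 28633) = √((12 - 174) + 28633) = √(-162 + 28633) = √28471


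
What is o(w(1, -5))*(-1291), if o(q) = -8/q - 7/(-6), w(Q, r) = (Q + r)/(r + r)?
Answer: 145883/6 ≈ 24314.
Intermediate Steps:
w(Q, r) = (Q + r)/(2*r) (w(Q, r) = (Q + r)/((2*r)) = (Q + r)*(1/(2*r)) = (Q + r)/(2*r))
o(q) = 7/6 - 8/q (o(q) = -8/q - 7*(-1/6) = -8/q + 7/6 = 7/6 - 8/q)
o(w(1, -5))*(-1291) = (7/6 - 8*(-10/(1 - 5)))*(-1291) = (7/6 - 8/((1/2)*(-1/5)*(-4)))*(-1291) = (7/6 - 8/2/5)*(-1291) = (7/6 - 8*5/2)*(-1291) = (7/6 - 20)*(-1291) = -113/6*(-1291) = 145883/6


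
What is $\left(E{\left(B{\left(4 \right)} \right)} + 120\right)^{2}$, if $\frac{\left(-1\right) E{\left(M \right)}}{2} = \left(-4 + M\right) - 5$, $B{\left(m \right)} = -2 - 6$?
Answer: $23716$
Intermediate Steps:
$B{\left(m \right)} = -8$ ($B{\left(m \right)} = -2 - 6 = -8$)
$E{\left(M \right)} = 18 - 2 M$ ($E{\left(M \right)} = - 2 \left(\left(-4 + M\right) - 5\right) = - 2 \left(-9 + M\right) = 18 - 2 M$)
$\left(E{\left(B{\left(4 \right)} \right)} + 120\right)^{2} = \left(\left(18 - -16\right) + 120\right)^{2} = \left(\left(18 + 16\right) + 120\right)^{2} = \left(34 + 120\right)^{2} = 154^{2} = 23716$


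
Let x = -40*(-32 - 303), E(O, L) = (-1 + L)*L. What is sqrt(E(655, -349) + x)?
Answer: 5*sqrt(5422) ≈ 368.17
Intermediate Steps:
E(O, L) = L*(-1 + L)
x = 13400 (x = -40*(-335) = 13400)
sqrt(E(655, -349) + x) = sqrt(-349*(-1 - 349) + 13400) = sqrt(-349*(-350) + 13400) = sqrt(122150 + 13400) = sqrt(135550) = 5*sqrt(5422)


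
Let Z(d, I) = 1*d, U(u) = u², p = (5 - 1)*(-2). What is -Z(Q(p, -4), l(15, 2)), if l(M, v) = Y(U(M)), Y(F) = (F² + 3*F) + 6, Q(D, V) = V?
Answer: 4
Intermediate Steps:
p = -8 (p = 4*(-2) = -8)
Y(F) = 6 + F² + 3*F
l(M, v) = 6 + M⁴ + 3*M² (l(M, v) = 6 + (M²)² + 3*M² = 6 + M⁴ + 3*M²)
Z(d, I) = d
-Z(Q(p, -4), l(15, 2)) = -1*(-4) = 4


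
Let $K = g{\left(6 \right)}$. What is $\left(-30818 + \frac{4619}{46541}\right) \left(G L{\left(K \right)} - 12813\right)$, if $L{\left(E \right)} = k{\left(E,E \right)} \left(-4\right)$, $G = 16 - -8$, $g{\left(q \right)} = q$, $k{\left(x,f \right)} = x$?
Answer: $\frac{19203788059491}{46541} \approx 4.1262 \cdot 10^{8}$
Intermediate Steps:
$G = 24$ ($G = 16 + 8 = 24$)
$K = 6$
$L{\left(E \right)} = - 4 E$ ($L{\left(E \right)} = E \left(-4\right) = - 4 E$)
$\left(-30818 + \frac{4619}{46541}\right) \left(G L{\left(K \right)} - 12813\right) = \left(-30818 + \frac{4619}{46541}\right) \left(24 \left(\left(-4\right) 6\right) - 12813\right) = \left(-30818 + 4619 \cdot \frac{1}{46541}\right) \left(24 \left(-24\right) - 12813\right) = \left(-30818 + \frac{4619}{46541}\right) \left(-576 - 12813\right) = \left(- \frac{1434295919}{46541}\right) \left(-13389\right) = \frac{19203788059491}{46541}$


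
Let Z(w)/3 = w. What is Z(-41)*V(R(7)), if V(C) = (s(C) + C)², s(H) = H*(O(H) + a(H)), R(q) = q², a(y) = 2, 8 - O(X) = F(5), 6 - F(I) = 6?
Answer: -35734083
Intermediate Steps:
F(I) = 0 (F(I) = 6 - 1*6 = 6 - 6 = 0)
O(X) = 8 (O(X) = 8 - 1*0 = 8 + 0 = 8)
Z(w) = 3*w
s(H) = 10*H (s(H) = H*(8 + 2) = H*10 = 10*H)
V(C) = 121*C² (V(C) = (10*C + C)² = (11*C)² = 121*C²)
Z(-41)*V(R(7)) = (3*(-41))*(121*(7²)²) = -14883*49² = -14883*2401 = -123*290521 = -35734083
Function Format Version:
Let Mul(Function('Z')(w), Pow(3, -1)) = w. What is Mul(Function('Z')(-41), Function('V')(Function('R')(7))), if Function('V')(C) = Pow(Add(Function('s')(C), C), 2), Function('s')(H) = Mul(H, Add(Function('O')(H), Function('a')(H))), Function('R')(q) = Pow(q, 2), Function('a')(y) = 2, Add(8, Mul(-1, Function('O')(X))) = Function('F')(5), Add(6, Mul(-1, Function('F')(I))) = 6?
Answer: -35734083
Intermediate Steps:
Function('F')(I) = 0 (Function('F')(I) = Add(6, Mul(-1, 6)) = Add(6, -6) = 0)
Function('O')(X) = 8 (Function('O')(X) = Add(8, Mul(-1, 0)) = Add(8, 0) = 8)
Function('Z')(w) = Mul(3, w)
Function('s')(H) = Mul(10, H) (Function('s')(H) = Mul(H, Add(8, 2)) = Mul(H, 10) = Mul(10, H))
Function('V')(C) = Mul(121, Pow(C, 2)) (Function('V')(C) = Pow(Add(Mul(10, C), C), 2) = Pow(Mul(11, C), 2) = Mul(121, Pow(C, 2)))
Mul(Function('Z')(-41), Function('V')(Function('R')(7))) = Mul(Mul(3, -41), Mul(121, Pow(Pow(7, 2), 2))) = Mul(-123, Mul(121, Pow(49, 2))) = Mul(-123, Mul(121, 2401)) = Mul(-123, 290521) = -35734083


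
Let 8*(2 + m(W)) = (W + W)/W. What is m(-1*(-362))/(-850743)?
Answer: 7/3402972 ≈ 2.0570e-6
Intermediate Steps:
m(W) = -7/4 (m(W) = -2 + ((W + W)/W)/8 = -2 + ((2*W)/W)/8 = -2 + (⅛)*2 = -2 + ¼ = -7/4)
m(-1*(-362))/(-850743) = -7/4/(-850743) = -7/4*(-1/850743) = 7/3402972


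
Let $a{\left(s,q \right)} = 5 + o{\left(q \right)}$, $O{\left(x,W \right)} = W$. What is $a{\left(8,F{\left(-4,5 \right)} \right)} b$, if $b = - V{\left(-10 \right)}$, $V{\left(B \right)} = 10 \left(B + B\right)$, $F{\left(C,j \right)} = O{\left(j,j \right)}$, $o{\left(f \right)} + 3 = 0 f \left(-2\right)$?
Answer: $400$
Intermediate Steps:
$o{\left(f \right)} = -3$ ($o{\left(f \right)} = -3 + 0 f \left(-2\right) = -3 + 0 \left(-2\right) = -3 + 0 = -3$)
$F{\left(C,j \right)} = j$
$V{\left(B \right)} = 20 B$ ($V{\left(B \right)} = 10 \cdot 2 B = 20 B$)
$a{\left(s,q \right)} = 2$ ($a{\left(s,q \right)} = 5 - 3 = 2$)
$b = 200$ ($b = - 20 \left(-10\right) = \left(-1\right) \left(-200\right) = 200$)
$a{\left(8,F{\left(-4,5 \right)} \right)} b = 2 \cdot 200 = 400$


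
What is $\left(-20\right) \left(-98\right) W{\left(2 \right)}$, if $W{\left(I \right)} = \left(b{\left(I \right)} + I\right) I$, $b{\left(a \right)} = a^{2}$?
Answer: $23520$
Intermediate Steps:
$W{\left(I \right)} = I \left(I + I^{2}\right)$ ($W{\left(I \right)} = \left(I^{2} + I\right) I = \left(I + I^{2}\right) I = I \left(I + I^{2}\right)$)
$\left(-20\right) \left(-98\right) W{\left(2 \right)} = \left(-20\right) \left(-98\right) 2^{2} \left(1 + 2\right) = 1960 \cdot 4 \cdot 3 = 1960 \cdot 12 = 23520$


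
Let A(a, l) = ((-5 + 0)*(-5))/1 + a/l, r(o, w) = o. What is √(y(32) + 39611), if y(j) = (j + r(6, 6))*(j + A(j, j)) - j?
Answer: √41783 ≈ 204.41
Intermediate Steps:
A(a, l) = 25 + a/l (A(a, l) = -5*(-5)*1 + a/l = 25*1 + a/l = 25 + a/l)
y(j) = -j + (6 + j)*(26 + j) (y(j) = (j + 6)*(j + (25 + j/j)) - j = (6 + j)*(j + (25 + 1)) - j = (6 + j)*(j + 26) - j = (6 + j)*(26 + j) - j = -j + (6 + j)*(26 + j))
√(y(32) + 39611) = √((156 + 32² + 31*32) + 39611) = √((156 + 1024 + 992) + 39611) = √(2172 + 39611) = √41783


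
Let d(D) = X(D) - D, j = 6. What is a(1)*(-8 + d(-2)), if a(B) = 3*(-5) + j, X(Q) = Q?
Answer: 72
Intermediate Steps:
a(B) = -9 (a(B) = 3*(-5) + 6 = -15 + 6 = -9)
d(D) = 0 (d(D) = D - D = 0)
a(1)*(-8 + d(-2)) = -9*(-8 + 0) = -9*(-8) = 72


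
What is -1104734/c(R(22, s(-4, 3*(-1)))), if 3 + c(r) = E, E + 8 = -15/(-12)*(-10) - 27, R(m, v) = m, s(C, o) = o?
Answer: 2209468/101 ≈ 21876.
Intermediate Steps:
E = -95/2 (E = -8 + (-15/(-12)*(-10) - 27) = -8 + (-15*(-1/12)*(-10) - 27) = -8 + ((5/4)*(-10) - 27) = -8 + (-25/2 - 27) = -8 - 79/2 = -95/2 ≈ -47.500)
c(r) = -101/2 (c(r) = -3 - 95/2 = -101/2)
-1104734/c(R(22, s(-4, 3*(-1)))) = -1104734/(-101/2) = -1104734*(-2/101) = 2209468/101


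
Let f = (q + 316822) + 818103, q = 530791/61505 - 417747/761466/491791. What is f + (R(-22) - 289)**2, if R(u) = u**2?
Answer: 9005398927793395114537/7677507711799010 ≈ 1.1730e+6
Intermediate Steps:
q = 66257238746335037/7677507711799010 (q = 530791*(1/61505) - 417747*1/761466*(1/491791) = 530791/61505 - 139249/253822*1/491791 = 530791/61505 - 139249/124827375202 = 66257238746335037/7677507711799010 ≈ 8.6301)
f = 8713461697052237759287/7677507711799010 (f = (66257238746335037/7677507711799010 + 316822) + 818103 = 2432469605506332281257/7677507711799010 + 818103 = 8713461697052237759287/7677507711799010 ≈ 1.1349e+6)
f + (R(-22) - 289)**2 = 8713461697052237759287/7677507711799010 + ((-22)**2 - 289)**2 = 8713461697052237759287/7677507711799010 + (484 - 289)**2 = 8713461697052237759287/7677507711799010 + 195**2 = 8713461697052237759287/7677507711799010 + 38025 = 9005398927793395114537/7677507711799010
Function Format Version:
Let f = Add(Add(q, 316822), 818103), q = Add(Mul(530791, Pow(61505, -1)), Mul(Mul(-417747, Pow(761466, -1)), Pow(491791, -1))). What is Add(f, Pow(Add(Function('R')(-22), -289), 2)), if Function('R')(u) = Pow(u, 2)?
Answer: Rational(9005398927793395114537, 7677507711799010) ≈ 1.1730e+6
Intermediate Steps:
q = Rational(66257238746335037, 7677507711799010) (q = Add(Mul(530791, Rational(1, 61505)), Mul(Mul(-417747, Rational(1, 761466)), Rational(1, 491791))) = Add(Rational(530791, 61505), Mul(Rational(-139249, 253822), Rational(1, 491791))) = Add(Rational(530791, 61505), Rational(-139249, 124827375202)) = Rational(66257238746335037, 7677507711799010) ≈ 8.6301)
f = Rational(8713461697052237759287, 7677507711799010) (f = Add(Add(Rational(66257238746335037, 7677507711799010), 316822), 818103) = Add(Rational(2432469605506332281257, 7677507711799010), 818103) = Rational(8713461697052237759287, 7677507711799010) ≈ 1.1349e+6)
Add(f, Pow(Add(Function('R')(-22), -289), 2)) = Add(Rational(8713461697052237759287, 7677507711799010), Pow(Add(Pow(-22, 2), -289), 2)) = Add(Rational(8713461697052237759287, 7677507711799010), Pow(Add(484, -289), 2)) = Add(Rational(8713461697052237759287, 7677507711799010), Pow(195, 2)) = Add(Rational(8713461697052237759287, 7677507711799010), 38025) = Rational(9005398927793395114537, 7677507711799010)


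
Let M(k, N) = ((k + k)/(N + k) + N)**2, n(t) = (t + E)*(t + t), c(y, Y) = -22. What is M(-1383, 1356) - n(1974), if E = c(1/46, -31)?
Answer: -451934300/81 ≈ -5.5794e+6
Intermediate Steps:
E = -22
n(t) = 2*t*(-22 + t) (n(t) = (t - 22)*(t + t) = (-22 + t)*(2*t) = 2*t*(-22 + t))
M(k, N) = (N + 2*k/(N + k))**2 (M(k, N) = ((2*k)/(N + k) + N)**2 = (2*k/(N + k) + N)**2 = (N + 2*k/(N + k))**2)
M(-1383, 1356) - n(1974) = (1356**2 + 2*(-1383) + 1356*(-1383))**2/(1356 - 1383)**2 - 2*1974*(-22 + 1974) = (1838736 - 2766 - 1875348)**2/(-27)**2 - 2*1974*1952 = (1/729)*(-39378)**2 - 1*7706496 = (1/729)*1550626884 - 7706496 = 172291876/81 - 7706496 = -451934300/81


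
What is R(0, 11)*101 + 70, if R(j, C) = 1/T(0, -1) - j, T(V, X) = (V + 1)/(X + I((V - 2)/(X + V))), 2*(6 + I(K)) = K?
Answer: -536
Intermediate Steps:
I(K) = -6 + K/2
T(V, X) = (1 + V)/(-6 + X + (-2 + V)/(2*(V + X))) (T(V, X) = (V + 1)/(X + (-6 + ((V - 2)/(X + V))/2)) = (1 + V)/(X + (-6 + ((-2 + V)/(V + X))/2)) = (1 + V)/(X + (-6 + (-2 + V)/(2*(V + X)))) = (1 + V)/(-6 + X + (-2 + V)/(2*(V + X))))
R(j, C) = -6 - j (R(j, C) = 1/(2*(1 + 0)*(0 - 1)/(-2 - 12*(-1) - 11*0 + 2*(-1)*(0 - 1))) - j = 1/(2*1*(-1)/(-2 + 12 + 0 + 2*(-1)*(-1))) - j = 1/(2*1*(-1)/(-2 + 12 + 0 + 2)) - j = 1/(2*1*(-1)/12) - j = 1/(2*(1/12)*1*(-1)) - j = 1/(-⅙) - j = -6 - j)
R(0, 11)*101 + 70 = (-6 - 1*0)*101 + 70 = (-6 + 0)*101 + 70 = -6*101 + 70 = -606 + 70 = -536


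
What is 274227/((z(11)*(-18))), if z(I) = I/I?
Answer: -91409/6 ≈ -15235.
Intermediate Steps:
z(I) = 1
274227/((z(11)*(-18))) = 274227/((1*(-18))) = 274227/(-18) = 274227*(-1/18) = -91409/6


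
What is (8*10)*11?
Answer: 880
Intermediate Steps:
(8*10)*11 = 80*11 = 880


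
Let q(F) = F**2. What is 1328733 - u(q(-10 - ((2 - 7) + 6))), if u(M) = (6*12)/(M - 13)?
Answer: 3986197/3 ≈ 1.3287e+6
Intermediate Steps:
u(M) = 72/(-13 + M)
1328733 - u(q(-10 - ((2 - 7) + 6))) = 1328733 - 72/(-13 + (-10 - ((2 - 7) + 6))**2) = 1328733 - 72/(-13 + (-10 - (-5 + 6))**2) = 1328733 - 72/(-13 + (-10 - 1*1)**2) = 1328733 - 72/(-13 + (-10 - 1)**2) = 1328733 - 72/(-13 + (-11)**2) = 1328733 - 72/(-13 + 121) = 1328733 - 72/108 = 1328733 - 1*2/3 = 1328733 - 2/3 = 3986197/3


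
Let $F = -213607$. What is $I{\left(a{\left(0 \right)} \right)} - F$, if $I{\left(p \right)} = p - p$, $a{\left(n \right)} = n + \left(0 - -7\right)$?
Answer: $213607$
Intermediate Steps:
$a{\left(n \right)} = 7 + n$ ($a{\left(n \right)} = n + \left(0 + 7\right) = n + 7 = 7 + n$)
$I{\left(p \right)} = 0$
$I{\left(a{\left(0 \right)} \right)} - F = 0 - -213607 = 0 + 213607 = 213607$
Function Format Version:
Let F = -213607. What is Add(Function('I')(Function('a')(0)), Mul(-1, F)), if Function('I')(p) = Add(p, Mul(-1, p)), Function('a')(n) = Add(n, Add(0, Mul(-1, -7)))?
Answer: 213607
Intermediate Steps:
Function('a')(n) = Add(7, n) (Function('a')(n) = Add(n, Add(0, 7)) = Add(n, 7) = Add(7, n))
Function('I')(p) = 0
Add(Function('I')(Function('a')(0)), Mul(-1, F)) = Add(0, Mul(-1, -213607)) = Add(0, 213607) = 213607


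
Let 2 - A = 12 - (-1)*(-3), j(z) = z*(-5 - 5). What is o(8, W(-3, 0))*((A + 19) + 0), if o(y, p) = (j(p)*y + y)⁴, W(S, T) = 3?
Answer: 34764275712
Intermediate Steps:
j(z) = -10*z (j(z) = z*(-10) = -10*z)
A = -7 (A = 2 - (12 - (-1)*(-3)) = 2 - (12 - 1*3) = 2 - (12 - 3) = 2 - 1*9 = 2 - 9 = -7)
o(y, p) = (y - 10*p*y)⁴ (o(y, p) = ((-10*p)*y + y)⁴ = (-10*p*y + y)⁴ = (y - 10*p*y)⁴)
o(8, W(-3, 0))*((A + 19) + 0) = (8⁴*(-1 + 10*3)⁴)*((-7 + 19) + 0) = (4096*(-1 + 30)⁴)*(12 + 0) = (4096*29⁴)*12 = (4096*707281)*12 = 2897022976*12 = 34764275712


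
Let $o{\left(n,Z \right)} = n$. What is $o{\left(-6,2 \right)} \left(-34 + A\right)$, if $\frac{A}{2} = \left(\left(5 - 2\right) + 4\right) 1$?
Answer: $120$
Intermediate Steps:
$A = 14$ ($A = 2 \left(\left(5 - 2\right) + 4\right) 1 = 2 \left(3 + 4\right) 1 = 2 \cdot 7 \cdot 1 = 2 \cdot 7 = 14$)
$o{\left(-6,2 \right)} \left(-34 + A\right) = - 6 \left(-34 + 14\right) = \left(-6\right) \left(-20\right) = 120$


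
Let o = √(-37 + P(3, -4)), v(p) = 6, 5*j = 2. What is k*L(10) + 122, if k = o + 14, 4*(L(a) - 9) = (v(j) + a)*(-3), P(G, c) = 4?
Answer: 80 - 3*I*√33 ≈ 80.0 - 17.234*I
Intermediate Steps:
j = ⅖ (j = (⅕)*2 = ⅖ ≈ 0.40000)
o = I*√33 (o = √(-37 + 4) = √(-33) = I*√33 ≈ 5.7446*I)
L(a) = 9/2 - 3*a/4 (L(a) = 9 + ((6 + a)*(-3))/4 = 9 + (-18 - 3*a)/4 = 9 + (-9/2 - 3*a/4) = 9/2 - 3*a/4)
k = 14 + I*√33 (k = I*√33 + 14 = 14 + I*√33 ≈ 14.0 + 5.7446*I)
k*L(10) + 122 = (14 + I*√33)*(9/2 - ¾*10) + 122 = (14 + I*√33)*(9/2 - 15/2) + 122 = (14 + I*√33)*(-3) + 122 = (-42 - 3*I*√33) + 122 = 80 - 3*I*√33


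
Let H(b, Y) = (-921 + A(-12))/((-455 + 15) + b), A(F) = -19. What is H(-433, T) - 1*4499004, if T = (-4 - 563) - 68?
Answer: -3927629552/873 ≈ -4.4990e+6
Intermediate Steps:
T = -635 (T = -567 - 68 = -635)
H(b, Y) = -940/(-440 + b) (H(b, Y) = (-921 - 19)/((-455 + 15) + b) = -940/(-440 + b))
H(-433, T) - 1*4499004 = -940/(-440 - 433) - 1*4499004 = -940/(-873) - 4499004 = -940*(-1/873) - 4499004 = 940/873 - 4499004 = -3927629552/873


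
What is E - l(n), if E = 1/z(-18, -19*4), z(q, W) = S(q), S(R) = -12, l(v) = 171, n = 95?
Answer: -2053/12 ≈ -171.08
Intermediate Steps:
z(q, W) = -12
E = -1/12 (E = 1/(-12) = -1/12 ≈ -0.083333)
E - l(n) = -1/12 - 1*171 = -1/12 - 171 = -2053/12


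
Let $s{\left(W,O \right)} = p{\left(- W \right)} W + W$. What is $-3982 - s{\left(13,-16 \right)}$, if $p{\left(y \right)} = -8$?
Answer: $-3891$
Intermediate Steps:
$s{\left(W,O \right)} = - 7 W$ ($s{\left(W,O \right)} = - 8 W + W = - 7 W$)
$-3982 - s{\left(13,-16 \right)} = -3982 - \left(-7\right) 13 = -3982 - -91 = -3982 + 91 = -3891$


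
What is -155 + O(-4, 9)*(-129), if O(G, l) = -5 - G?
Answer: -26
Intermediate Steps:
-155 + O(-4, 9)*(-129) = -155 + (-5 - 1*(-4))*(-129) = -155 + (-5 + 4)*(-129) = -155 - 1*(-129) = -155 + 129 = -26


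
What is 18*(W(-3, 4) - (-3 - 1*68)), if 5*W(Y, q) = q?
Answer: 6462/5 ≈ 1292.4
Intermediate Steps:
W(Y, q) = q/5
18*(W(-3, 4) - (-3 - 1*68)) = 18*((1/5)*4 - (-3 - 1*68)) = 18*(4/5 - (-3 - 68)) = 18*(4/5 - 1*(-71)) = 18*(4/5 + 71) = 18*(359/5) = 6462/5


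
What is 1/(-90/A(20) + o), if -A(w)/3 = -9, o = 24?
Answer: 3/62 ≈ 0.048387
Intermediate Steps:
A(w) = 27 (A(w) = -3*(-9) = 27)
1/(-90/A(20) + o) = 1/(-90/27 + 24) = 1/(-90*1/27 + 24) = 1/(-10/3 + 24) = 1/(62/3) = 3/62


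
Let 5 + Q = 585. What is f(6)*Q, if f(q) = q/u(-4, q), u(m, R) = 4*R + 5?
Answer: 120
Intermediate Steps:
Q = 580 (Q = -5 + 585 = 580)
u(m, R) = 5 + 4*R
f(q) = q/(5 + 4*q)
f(6)*Q = (6/(5 + 4*6))*580 = (6/(5 + 24))*580 = (6/29)*580 = 120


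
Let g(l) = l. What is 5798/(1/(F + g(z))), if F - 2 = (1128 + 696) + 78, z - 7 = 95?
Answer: 11630788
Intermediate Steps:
z = 102 (z = 7 + 95 = 102)
F = 1904 (F = 2 + ((1128 + 696) + 78) = 2 + (1824 + 78) = 2 + 1902 = 1904)
5798/(1/(F + g(z))) = 5798/(1/(1904 + 102)) = 5798/(1/2006) = 5798*2006 = 11630788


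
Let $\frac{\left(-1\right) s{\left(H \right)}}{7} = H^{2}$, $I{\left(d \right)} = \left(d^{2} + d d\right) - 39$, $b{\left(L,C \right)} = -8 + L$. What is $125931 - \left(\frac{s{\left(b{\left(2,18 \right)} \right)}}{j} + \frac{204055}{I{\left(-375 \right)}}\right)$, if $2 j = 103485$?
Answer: $\frac{1221570736668518}{9700373445} \approx 1.2593 \cdot 10^{5}$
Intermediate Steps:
$j = \frac{103485}{2}$ ($j = \frac{1}{2} \cdot 103485 = \frac{103485}{2} \approx 51743.0$)
$I{\left(d \right)} = -39 + 2 d^{2}$ ($I{\left(d \right)} = \left(d^{2} + d^{2}\right) - 39 = 2 d^{2} - 39 = -39 + 2 d^{2}$)
$s{\left(H \right)} = - 7 H^{2}$
$125931 - \left(\frac{s{\left(b{\left(2,18 \right)} \right)}}{j} + \frac{204055}{I{\left(-375 \right)}}\right) = 125931 - \left(\frac{\left(-7\right) \left(-8 + 2\right)^{2}}{\frac{103485}{2}} + \frac{204055}{-39 + 2 \left(-375\right)^{2}}\right) = 125931 - \left(- 7 \left(-6\right)^{2} \cdot \frac{2}{103485} + \frac{204055}{-39 + 2 \cdot 140625}\right) = 125931 - \left(\left(-7\right) 36 \cdot \frac{2}{103485} + \frac{204055}{-39 + 281250}\right) = 125931 - \left(\left(-252\right) \frac{2}{103485} + \frac{204055}{281211}\right) = 125931 - \left(- \frac{168}{34495} + 204055 \cdot \frac{1}{281211}\right) = 125931 - \left(- \frac{168}{34495} + \frac{204055}{281211}\right) = 125931 - \frac{6991633777}{9700373445} = \frac{1221570736668518}{9700373445}$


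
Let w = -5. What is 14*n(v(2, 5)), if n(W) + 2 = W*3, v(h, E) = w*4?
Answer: -868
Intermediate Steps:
v(h, E) = -20 (v(h, E) = -5*4 = -20)
n(W) = -2 + 3*W (n(W) = -2 + W*3 = -2 + 3*W)
14*n(v(2, 5)) = 14*(-2 + 3*(-20)) = 14*(-2 - 60) = 14*(-62) = -868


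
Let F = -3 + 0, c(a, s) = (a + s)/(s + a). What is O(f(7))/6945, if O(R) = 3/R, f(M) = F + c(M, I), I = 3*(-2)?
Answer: -1/4630 ≈ -0.00021598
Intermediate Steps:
I = -6
c(a, s) = 1 (c(a, s) = (a + s)/(a + s) = 1)
F = -3
f(M) = -2 (f(M) = -3 + 1 = -2)
O(f(7))/6945 = (3/(-2))/6945 = (3*(-½))*(1/6945) = -3/2*1/6945 = -1/4630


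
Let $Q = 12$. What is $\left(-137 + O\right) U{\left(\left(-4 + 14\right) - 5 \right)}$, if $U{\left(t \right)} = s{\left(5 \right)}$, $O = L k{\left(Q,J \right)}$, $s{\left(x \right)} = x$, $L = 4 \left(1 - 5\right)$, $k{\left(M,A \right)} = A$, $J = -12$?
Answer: $275$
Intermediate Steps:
$L = -16$ ($L = 4 \left(-4\right) = -16$)
$O = 192$ ($O = \left(-16\right) \left(-12\right) = 192$)
$U{\left(t \right)} = 5$
$\left(-137 + O\right) U{\left(\left(-4 + 14\right) - 5 \right)} = \left(-137 + 192\right) 5 = 55 \cdot 5 = 275$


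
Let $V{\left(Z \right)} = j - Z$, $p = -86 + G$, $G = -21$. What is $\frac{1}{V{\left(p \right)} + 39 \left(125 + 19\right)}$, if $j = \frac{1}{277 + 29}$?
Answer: $\frac{306}{1751239} \approx 0.00017473$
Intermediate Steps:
$p = -107$ ($p = -86 - 21 = -107$)
$j = \frac{1}{306} \approx 0.003268$
$V{\left(Z \right)} = \frac{1}{306} - Z$
$\frac{1}{V{\left(p \right)} + 39 \left(125 + 19\right)} = \frac{1}{\left(\frac{1}{306} - -107\right) + 39 \left(125 + 19\right)} = \frac{1}{\left(\frac{1}{306} + 107\right) + 39 \cdot 144} = \frac{1}{\frac{32743}{306} + 5616} = \frac{1}{\frac{1751239}{306}} = \frac{306}{1751239}$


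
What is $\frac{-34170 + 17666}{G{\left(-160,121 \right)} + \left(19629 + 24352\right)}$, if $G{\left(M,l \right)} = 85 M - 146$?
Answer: $- \frac{16504}{30235} \approx -0.54586$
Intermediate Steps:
$G{\left(M,l \right)} = -146 + 85 M$
$\frac{-34170 + 17666}{G{\left(-160,121 \right)} + \left(19629 + 24352\right)} = \frac{-34170 + 17666}{\left(-146 + 85 \left(-160\right)\right) + \left(19629 + 24352\right)} = - \frac{16504}{\left(-146 - 13600\right) + 43981} = - \frac{16504}{-13746 + 43981} = - \frac{16504}{30235}$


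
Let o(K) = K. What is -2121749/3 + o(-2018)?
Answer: -2127803/3 ≈ -7.0927e+5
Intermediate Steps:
-2121749/3 + o(-2018) = -2121749/3 - 2018 = -2127803/3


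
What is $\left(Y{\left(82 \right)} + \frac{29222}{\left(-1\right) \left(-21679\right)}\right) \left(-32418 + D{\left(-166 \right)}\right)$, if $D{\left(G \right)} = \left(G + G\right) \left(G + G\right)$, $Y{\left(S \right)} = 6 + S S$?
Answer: $\frac{597586493208}{1141} \approx 5.2374 \cdot 10^{8}$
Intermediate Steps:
$Y{\left(S \right)} = 6 + S^{2}$
$D{\left(G \right)} = 4 G^{2}$ ($D{\left(G \right)} = 2 G 2 G = 4 G^{2}$)
$\left(Y{\left(82 \right)} + \frac{29222}{\left(-1\right) \left(-21679\right)}\right) \left(-32418 + D{\left(-166 \right)}\right) = \left(\left(6 + 82^{2}\right) + \frac{29222}{\left(-1\right) \left(-21679\right)}\right) \left(-32418 + 4 \left(-166\right)^{2}\right) = \left(\left(6 + 6724\right) + \frac{29222}{21679}\right) \left(-32418 + 4 \cdot 27556\right) = \left(6730 + 29222 \cdot \frac{1}{21679}\right) \left(-32418 + 110224\right) = \left(6730 + \frac{1538}{1141}\right) 77806 = \frac{7680468}{1141} \cdot 77806 = \frac{597586493208}{1141}$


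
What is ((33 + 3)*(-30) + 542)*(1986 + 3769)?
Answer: -3096190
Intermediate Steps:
((33 + 3)*(-30) + 542)*(1986 + 3769) = (36*(-30) + 542)*5755 = (-1080 + 542)*5755 = -538*5755 = -3096190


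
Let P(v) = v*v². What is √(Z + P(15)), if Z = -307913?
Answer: 13*I*√1802 ≈ 551.85*I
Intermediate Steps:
P(v) = v³
√(Z + P(15)) = √(-307913 + 15³) = √(-307913 + 3375) = √(-304538) = 13*I*√1802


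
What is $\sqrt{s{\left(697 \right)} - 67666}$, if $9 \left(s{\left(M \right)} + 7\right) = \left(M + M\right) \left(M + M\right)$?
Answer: $\frac{\sqrt{1334179}}{3} \approx 385.02$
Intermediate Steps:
$s{\left(M \right)} = -7 + \frac{4 M^{2}}{9}$ ($s{\left(M \right)} = -7 + \frac{\left(M + M\right) \left(M + M\right)}{9} = -7 + \frac{2 M 2 M}{9} = -7 + \frac{4 M^{2}}{9}$)
$\sqrt{s{\left(697 \right)} - 67666} = \sqrt{\left(-7 + \frac{4 \cdot 697^{2}}{9}\right) - 67666} = \sqrt{\left(-7 + \frac{4}{9} \cdot 485809\right) - 67666} = \sqrt{\left(-7 + \frac{1943236}{9}\right) - 67666} = \sqrt{\frac{1943173}{9} - 67666} = \sqrt{\frac{1334179}{9}} = \frac{\sqrt{1334179}}{3}$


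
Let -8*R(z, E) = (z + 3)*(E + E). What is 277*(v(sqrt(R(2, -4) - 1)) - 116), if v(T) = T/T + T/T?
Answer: -31578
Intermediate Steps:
R(z, E) = -E*(3 + z)/4 (R(z, E) = -(z + 3)*(E + E)/8 = -(3 + z)*2*E/8 = -E*(3 + z)/4)
v(T) = 2 (v(T) = 1 + 1 = 2)
277*(v(sqrt(R(2, -4) - 1)) - 116) = 277*(2 - 116) = 277*(-114) = -31578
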